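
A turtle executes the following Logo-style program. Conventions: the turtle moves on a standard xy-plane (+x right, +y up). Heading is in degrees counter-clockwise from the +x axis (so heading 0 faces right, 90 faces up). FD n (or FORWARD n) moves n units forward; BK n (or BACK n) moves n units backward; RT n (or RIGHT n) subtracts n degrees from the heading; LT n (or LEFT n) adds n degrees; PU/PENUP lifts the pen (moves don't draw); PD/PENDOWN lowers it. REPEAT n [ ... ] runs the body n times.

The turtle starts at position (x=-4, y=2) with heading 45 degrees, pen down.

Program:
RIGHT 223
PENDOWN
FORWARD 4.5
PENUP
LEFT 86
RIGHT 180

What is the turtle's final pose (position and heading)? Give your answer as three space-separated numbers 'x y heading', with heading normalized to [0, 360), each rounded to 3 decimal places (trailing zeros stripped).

Executing turtle program step by step:
Start: pos=(-4,2), heading=45, pen down
RT 223: heading 45 -> 182
PD: pen down
FD 4.5: (-4,2) -> (-8.497,1.843) [heading=182, draw]
PU: pen up
LT 86: heading 182 -> 268
RT 180: heading 268 -> 88
Final: pos=(-8.497,1.843), heading=88, 1 segment(s) drawn

Answer: -8.497 1.843 88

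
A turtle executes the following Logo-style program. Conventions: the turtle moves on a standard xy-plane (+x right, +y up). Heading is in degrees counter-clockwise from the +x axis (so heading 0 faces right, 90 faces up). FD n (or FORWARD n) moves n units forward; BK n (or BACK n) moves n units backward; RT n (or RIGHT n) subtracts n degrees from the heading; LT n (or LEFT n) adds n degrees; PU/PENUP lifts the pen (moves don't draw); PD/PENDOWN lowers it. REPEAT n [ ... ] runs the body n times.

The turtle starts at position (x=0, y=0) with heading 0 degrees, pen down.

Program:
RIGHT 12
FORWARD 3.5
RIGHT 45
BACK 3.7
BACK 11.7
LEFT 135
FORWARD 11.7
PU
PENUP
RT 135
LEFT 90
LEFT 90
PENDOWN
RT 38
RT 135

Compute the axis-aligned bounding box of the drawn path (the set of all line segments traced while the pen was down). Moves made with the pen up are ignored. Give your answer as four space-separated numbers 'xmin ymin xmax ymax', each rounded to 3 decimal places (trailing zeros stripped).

Answer: -4.964 -0.728 3.424 23.632

Derivation:
Executing turtle program step by step:
Start: pos=(0,0), heading=0, pen down
RT 12: heading 0 -> 348
FD 3.5: (0,0) -> (3.424,-0.728) [heading=348, draw]
RT 45: heading 348 -> 303
BK 3.7: (3.424,-0.728) -> (1.408,2.375) [heading=303, draw]
BK 11.7: (1.408,2.375) -> (-4.964,12.188) [heading=303, draw]
LT 135: heading 303 -> 78
FD 11.7: (-4.964,12.188) -> (-2.531,23.632) [heading=78, draw]
PU: pen up
PU: pen up
RT 135: heading 78 -> 303
LT 90: heading 303 -> 33
LT 90: heading 33 -> 123
PD: pen down
RT 38: heading 123 -> 85
RT 135: heading 85 -> 310
Final: pos=(-2.531,23.632), heading=310, 4 segment(s) drawn

Segment endpoints: x in {-4.964, -2.531, 0, 1.408, 3.424}, y in {-0.728, 0, 2.375, 12.188, 23.632}
xmin=-4.964, ymin=-0.728, xmax=3.424, ymax=23.632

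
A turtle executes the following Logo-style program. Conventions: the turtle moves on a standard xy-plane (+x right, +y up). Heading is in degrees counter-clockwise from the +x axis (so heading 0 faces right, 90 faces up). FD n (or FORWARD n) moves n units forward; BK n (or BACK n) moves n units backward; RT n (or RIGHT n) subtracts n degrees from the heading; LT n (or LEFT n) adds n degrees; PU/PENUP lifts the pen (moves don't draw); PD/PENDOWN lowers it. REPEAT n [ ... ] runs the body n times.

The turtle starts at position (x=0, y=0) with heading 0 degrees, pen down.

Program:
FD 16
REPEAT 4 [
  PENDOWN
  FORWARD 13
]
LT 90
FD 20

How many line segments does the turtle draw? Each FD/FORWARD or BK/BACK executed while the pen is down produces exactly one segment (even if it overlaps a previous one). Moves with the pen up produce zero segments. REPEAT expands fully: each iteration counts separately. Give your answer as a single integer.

Executing turtle program step by step:
Start: pos=(0,0), heading=0, pen down
FD 16: (0,0) -> (16,0) [heading=0, draw]
REPEAT 4 [
  -- iteration 1/4 --
  PD: pen down
  FD 13: (16,0) -> (29,0) [heading=0, draw]
  -- iteration 2/4 --
  PD: pen down
  FD 13: (29,0) -> (42,0) [heading=0, draw]
  -- iteration 3/4 --
  PD: pen down
  FD 13: (42,0) -> (55,0) [heading=0, draw]
  -- iteration 4/4 --
  PD: pen down
  FD 13: (55,0) -> (68,0) [heading=0, draw]
]
LT 90: heading 0 -> 90
FD 20: (68,0) -> (68,20) [heading=90, draw]
Final: pos=(68,20), heading=90, 6 segment(s) drawn
Segments drawn: 6

Answer: 6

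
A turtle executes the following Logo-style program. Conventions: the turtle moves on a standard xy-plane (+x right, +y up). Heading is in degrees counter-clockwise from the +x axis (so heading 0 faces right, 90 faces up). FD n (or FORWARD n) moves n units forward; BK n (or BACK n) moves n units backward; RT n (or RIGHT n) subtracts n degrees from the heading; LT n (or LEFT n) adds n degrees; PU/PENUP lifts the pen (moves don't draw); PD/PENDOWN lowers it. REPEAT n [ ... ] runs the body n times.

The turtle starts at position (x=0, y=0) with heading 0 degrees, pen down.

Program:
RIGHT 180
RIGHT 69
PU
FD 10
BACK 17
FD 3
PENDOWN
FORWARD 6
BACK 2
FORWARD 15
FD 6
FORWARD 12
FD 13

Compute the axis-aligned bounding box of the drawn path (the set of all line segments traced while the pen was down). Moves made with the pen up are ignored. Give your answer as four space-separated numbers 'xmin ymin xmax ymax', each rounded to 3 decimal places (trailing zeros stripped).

Executing turtle program step by step:
Start: pos=(0,0), heading=0, pen down
RT 180: heading 0 -> 180
RT 69: heading 180 -> 111
PU: pen up
FD 10: (0,0) -> (-3.584,9.336) [heading=111, move]
BK 17: (-3.584,9.336) -> (2.509,-6.535) [heading=111, move]
FD 3: (2.509,-6.535) -> (1.433,-3.734) [heading=111, move]
PD: pen down
FD 6: (1.433,-3.734) -> (-0.717,1.867) [heading=111, draw]
BK 2: (-0.717,1.867) -> (0,0) [heading=111, draw]
FD 15: (0,0) -> (-5.376,14.004) [heading=111, draw]
FD 6: (-5.376,14.004) -> (-7.526,19.605) [heading=111, draw]
FD 12: (-7.526,19.605) -> (-11.826,30.808) [heading=111, draw]
FD 13: (-11.826,30.808) -> (-16.485,42.945) [heading=111, draw]
Final: pos=(-16.485,42.945), heading=111, 6 segment(s) drawn

Segment endpoints: x in {-16.485, -11.826, -7.526, -5.376, -0.717, 0, 1.433}, y in {-3.734, 0, 1.867, 14.004, 19.605, 30.808, 42.945}
xmin=-16.485, ymin=-3.734, xmax=1.433, ymax=42.945

Answer: -16.485 -3.734 1.433 42.945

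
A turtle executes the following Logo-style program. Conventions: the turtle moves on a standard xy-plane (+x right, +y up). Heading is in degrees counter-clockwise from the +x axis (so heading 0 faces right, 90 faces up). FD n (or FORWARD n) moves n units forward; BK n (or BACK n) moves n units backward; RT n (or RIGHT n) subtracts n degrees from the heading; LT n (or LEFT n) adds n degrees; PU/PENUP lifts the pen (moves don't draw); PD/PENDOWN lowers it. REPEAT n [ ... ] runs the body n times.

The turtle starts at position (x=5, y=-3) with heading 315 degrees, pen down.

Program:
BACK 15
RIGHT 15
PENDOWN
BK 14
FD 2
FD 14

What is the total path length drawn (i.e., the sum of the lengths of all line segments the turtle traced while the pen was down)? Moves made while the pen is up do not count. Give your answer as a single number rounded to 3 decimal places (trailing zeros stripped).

Answer: 45

Derivation:
Executing turtle program step by step:
Start: pos=(5,-3), heading=315, pen down
BK 15: (5,-3) -> (-5.607,7.607) [heading=315, draw]
RT 15: heading 315 -> 300
PD: pen down
BK 14: (-5.607,7.607) -> (-12.607,19.731) [heading=300, draw]
FD 2: (-12.607,19.731) -> (-11.607,17.999) [heading=300, draw]
FD 14: (-11.607,17.999) -> (-4.607,5.875) [heading=300, draw]
Final: pos=(-4.607,5.875), heading=300, 4 segment(s) drawn

Segment lengths:
  seg 1: (5,-3) -> (-5.607,7.607), length = 15
  seg 2: (-5.607,7.607) -> (-12.607,19.731), length = 14
  seg 3: (-12.607,19.731) -> (-11.607,17.999), length = 2
  seg 4: (-11.607,17.999) -> (-4.607,5.875), length = 14
Total = 45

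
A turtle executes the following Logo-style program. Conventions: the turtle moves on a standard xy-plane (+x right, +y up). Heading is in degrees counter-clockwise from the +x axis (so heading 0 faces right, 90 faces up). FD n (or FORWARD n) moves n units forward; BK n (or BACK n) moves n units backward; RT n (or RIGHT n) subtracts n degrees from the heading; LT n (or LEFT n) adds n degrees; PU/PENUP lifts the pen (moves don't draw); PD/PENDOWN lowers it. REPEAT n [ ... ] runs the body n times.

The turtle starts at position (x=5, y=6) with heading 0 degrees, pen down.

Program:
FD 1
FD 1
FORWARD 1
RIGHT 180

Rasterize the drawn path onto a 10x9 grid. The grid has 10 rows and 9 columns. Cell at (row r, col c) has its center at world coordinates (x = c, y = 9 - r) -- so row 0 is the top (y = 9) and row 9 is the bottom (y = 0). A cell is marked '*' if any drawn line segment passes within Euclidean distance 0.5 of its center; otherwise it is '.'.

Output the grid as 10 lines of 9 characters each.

Segment 0: (5,6) -> (6,6)
Segment 1: (6,6) -> (7,6)
Segment 2: (7,6) -> (8,6)

Answer: .........
.........
.........
.....****
.........
.........
.........
.........
.........
.........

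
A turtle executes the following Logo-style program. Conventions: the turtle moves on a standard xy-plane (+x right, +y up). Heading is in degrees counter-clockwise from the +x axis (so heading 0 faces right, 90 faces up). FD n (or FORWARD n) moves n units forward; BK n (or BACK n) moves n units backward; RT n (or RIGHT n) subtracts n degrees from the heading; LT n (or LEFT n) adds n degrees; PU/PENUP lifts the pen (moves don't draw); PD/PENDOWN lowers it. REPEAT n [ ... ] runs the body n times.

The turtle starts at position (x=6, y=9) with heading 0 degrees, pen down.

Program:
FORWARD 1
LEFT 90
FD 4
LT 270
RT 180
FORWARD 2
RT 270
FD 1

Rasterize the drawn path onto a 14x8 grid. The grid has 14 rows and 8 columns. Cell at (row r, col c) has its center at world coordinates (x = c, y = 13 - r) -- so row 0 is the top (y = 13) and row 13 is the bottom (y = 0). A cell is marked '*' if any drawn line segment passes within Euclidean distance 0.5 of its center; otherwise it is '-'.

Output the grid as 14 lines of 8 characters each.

Answer: -----***
-----*-*
-------*
-------*
------**
--------
--------
--------
--------
--------
--------
--------
--------
--------

Derivation:
Segment 0: (6,9) -> (7,9)
Segment 1: (7,9) -> (7,13)
Segment 2: (7,13) -> (5,13)
Segment 3: (5,13) -> (5,12)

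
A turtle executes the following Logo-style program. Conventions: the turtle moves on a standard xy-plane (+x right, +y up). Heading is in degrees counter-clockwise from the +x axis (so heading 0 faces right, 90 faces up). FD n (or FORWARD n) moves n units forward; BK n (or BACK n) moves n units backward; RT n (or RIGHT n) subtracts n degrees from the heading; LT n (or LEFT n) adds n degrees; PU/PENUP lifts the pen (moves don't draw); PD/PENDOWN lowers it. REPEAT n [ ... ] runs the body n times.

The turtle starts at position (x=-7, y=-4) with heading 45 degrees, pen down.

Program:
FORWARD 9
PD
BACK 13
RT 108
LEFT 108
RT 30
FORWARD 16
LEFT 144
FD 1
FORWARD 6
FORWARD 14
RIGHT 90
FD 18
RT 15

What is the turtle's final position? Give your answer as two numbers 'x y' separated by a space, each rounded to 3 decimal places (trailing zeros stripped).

Answer: -7.528 21.643

Derivation:
Executing turtle program step by step:
Start: pos=(-7,-4), heading=45, pen down
FD 9: (-7,-4) -> (-0.636,2.364) [heading=45, draw]
PD: pen down
BK 13: (-0.636,2.364) -> (-9.828,-6.828) [heading=45, draw]
RT 108: heading 45 -> 297
LT 108: heading 297 -> 45
RT 30: heading 45 -> 15
FD 16: (-9.828,-6.828) -> (5.626,-2.687) [heading=15, draw]
LT 144: heading 15 -> 159
FD 1: (5.626,-2.687) -> (4.693,-2.329) [heading=159, draw]
FD 6: (4.693,-2.329) -> (-0.909,-0.179) [heading=159, draw]
FD 14: (-0.909,-0.179) -> (-13.979,4.838) [heading=159, draw]
RT 90: heading 159 -> 69
FD 18: (-13.979,4.838) -> (-7.528,21.643) [heading=69, draw]
RT 15: heading 69 -> 54
Final: pos=(-7.528,21.643), heading=54, 7 segment(s) drawn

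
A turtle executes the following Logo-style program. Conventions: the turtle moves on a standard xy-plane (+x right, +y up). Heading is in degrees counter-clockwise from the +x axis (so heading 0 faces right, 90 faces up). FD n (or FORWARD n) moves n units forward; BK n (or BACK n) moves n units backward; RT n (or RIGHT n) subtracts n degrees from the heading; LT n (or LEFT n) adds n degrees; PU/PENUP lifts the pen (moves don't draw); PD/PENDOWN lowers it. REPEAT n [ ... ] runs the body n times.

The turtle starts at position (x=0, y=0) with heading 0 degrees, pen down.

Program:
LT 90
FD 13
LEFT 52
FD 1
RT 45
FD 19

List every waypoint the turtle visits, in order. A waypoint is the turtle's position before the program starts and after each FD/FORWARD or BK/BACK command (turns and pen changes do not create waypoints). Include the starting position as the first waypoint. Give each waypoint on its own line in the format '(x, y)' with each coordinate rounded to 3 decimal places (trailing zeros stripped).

Answer: (0, 0)
(0, 13)
(-0.788, 13.616)
(-3.104, 32.474)

Derivation:
Executing turtle program step by step:
Start: pos=(0,0), heading=0, pen down
LT 90: heading 0 -> 90
FD 13: (0,0) -> (0,13) [heading=90, draw]
LT 52: heading 90 -> 142
FD 1: (0,13) -> (-0.788,13.616) [heading=142, draw]
RT 45: heading 142 -> 97
FD 19: (-0.788,13.616) -> (-3.104,32.474) [heading=97, draw]
Final: pos=(-3.104,32.474), heading=97, 3 segment(s) drawn
Waypoints (4 total):
(0, 0)
(0, 13)
(-0.788, 13.616)
(-3.104, 32.474)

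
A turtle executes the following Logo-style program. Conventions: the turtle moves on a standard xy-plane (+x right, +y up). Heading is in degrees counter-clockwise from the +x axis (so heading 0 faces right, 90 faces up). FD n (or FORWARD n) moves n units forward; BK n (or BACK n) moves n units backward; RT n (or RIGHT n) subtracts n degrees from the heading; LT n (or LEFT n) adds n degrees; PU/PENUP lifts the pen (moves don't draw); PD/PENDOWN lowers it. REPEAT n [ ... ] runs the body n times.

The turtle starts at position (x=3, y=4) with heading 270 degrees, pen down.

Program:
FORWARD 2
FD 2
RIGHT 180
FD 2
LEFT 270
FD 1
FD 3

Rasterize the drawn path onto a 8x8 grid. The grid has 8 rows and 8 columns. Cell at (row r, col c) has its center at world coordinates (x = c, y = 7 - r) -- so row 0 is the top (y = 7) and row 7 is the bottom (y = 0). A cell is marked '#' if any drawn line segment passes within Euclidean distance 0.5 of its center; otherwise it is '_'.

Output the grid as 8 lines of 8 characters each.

Answer: ________
________
________
___#____
___#____
___#####
___#____
___#____

Derivation:
Segment 0: (3,4) -> (3,2)
Segment 1: (3,2) -> (3,0)
Segment 2: (3,0) -> (3,2)
Segment 3: (3,2) -> (4,2)
Segment 4: (4,2) -> (7,2)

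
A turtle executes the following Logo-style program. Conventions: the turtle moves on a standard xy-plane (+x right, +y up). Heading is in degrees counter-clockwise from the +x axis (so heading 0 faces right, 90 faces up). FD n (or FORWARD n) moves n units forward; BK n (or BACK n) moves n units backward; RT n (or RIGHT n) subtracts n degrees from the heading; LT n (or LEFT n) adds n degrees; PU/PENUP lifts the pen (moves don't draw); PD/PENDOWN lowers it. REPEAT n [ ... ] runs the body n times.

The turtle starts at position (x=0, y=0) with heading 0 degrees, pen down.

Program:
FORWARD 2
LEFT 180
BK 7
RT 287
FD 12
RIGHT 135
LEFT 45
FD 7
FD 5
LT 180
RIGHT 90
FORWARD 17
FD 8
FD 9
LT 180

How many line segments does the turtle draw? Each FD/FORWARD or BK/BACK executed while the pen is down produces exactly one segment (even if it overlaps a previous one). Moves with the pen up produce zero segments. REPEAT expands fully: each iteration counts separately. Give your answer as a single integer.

Executing turtle program step by step:
Start: pos=(0,0), heading=0, pen down
FD 2: (0,0) -> (2,0) [heading=0, draw]
LT 180: heading 0 -> 180
BK 7: (2,0) -> (9,0) [heading=180, draw]
RT 287: heading 180 -> 253
FD 12: (9,0) -> (5.492,-11.476) [heading=253, draw]
RT 135: heading 253 -> 118
LT 45: heading 118 -> 163
FD 7: (5.492,-11.476) -> (-1.203,-9.429) [heading=163, draw]
FD 5: (-1.203,-9.429) -> (-5.984,-7.967) [heading=163, draw]
LT 180: heading 163 -> 343
RT 90: heading 343 -> 253
FD 17: (-5.984,-7.967) -> (-10.954,-24.224) [heading=253, draw]
FD 8: (-10.954,-24.224) -> (-13.293,-31.875) [heading=253, draw]
FD 9: (-13.293,-31.875) -> (-15.925,-40.482) [heading=253, draw]
LT 180: heading 253 -> 73
Final: pos=(-15.925,-40.482), heading=73, 8 segment(s) drawn
Segments drawn: 8

Answer: 8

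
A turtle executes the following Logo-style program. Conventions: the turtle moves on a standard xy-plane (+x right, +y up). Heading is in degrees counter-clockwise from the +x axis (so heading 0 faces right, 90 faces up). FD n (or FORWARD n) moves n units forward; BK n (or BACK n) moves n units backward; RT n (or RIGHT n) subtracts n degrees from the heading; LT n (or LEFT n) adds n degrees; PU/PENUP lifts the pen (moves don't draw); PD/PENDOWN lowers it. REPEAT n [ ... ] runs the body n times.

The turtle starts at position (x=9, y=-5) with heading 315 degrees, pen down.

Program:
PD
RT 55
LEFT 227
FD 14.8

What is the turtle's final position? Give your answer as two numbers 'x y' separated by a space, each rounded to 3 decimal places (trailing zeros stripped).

Answer: 0.093 6.82

Derivation:
Executing turtle program step by step:
Start: pos=(9,-5), heading=315, pen down
PD: pen down
RT 55: heading 315 -> 260
LT 227: heading 260 -> 127
FD 14.8: (9,-5) -> (0.093,6.82) [heading=127, draw]
Final: pos=(0.093,6.82), heading=127, 1 segment(s) drawn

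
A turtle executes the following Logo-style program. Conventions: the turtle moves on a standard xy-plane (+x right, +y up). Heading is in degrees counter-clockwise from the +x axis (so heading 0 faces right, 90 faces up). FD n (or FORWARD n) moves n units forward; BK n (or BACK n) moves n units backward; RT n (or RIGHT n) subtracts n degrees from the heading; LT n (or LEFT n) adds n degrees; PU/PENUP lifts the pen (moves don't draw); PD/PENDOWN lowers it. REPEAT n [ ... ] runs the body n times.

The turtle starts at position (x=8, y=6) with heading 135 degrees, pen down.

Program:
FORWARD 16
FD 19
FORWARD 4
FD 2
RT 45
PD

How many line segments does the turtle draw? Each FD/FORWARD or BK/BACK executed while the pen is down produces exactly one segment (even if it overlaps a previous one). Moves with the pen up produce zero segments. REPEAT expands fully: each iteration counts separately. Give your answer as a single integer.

Answer: 4

Derivation:
Executing turtle program step by step:
Start: pos=(8,6), heading=135, pen down
FD 16: (8,6) -> (-3.314,17.314) [heading=135, draw]
FD 19: (-3.314,17.314) -> (-16.749,30.749) [heading=135, draw]
FD 4: (-16.749,30.749) -> (-19.577,33.577) [heading=135, draw]
FD 2: (-19.577,33.577) -> (-20.991,34.991) [heading=135, draw]
RT 45: heading 135 -> 90
PD: pen down
Final: pos=(-20.991,34.991), heading=90, 4 segment(s) drawn
Segments drawn: 4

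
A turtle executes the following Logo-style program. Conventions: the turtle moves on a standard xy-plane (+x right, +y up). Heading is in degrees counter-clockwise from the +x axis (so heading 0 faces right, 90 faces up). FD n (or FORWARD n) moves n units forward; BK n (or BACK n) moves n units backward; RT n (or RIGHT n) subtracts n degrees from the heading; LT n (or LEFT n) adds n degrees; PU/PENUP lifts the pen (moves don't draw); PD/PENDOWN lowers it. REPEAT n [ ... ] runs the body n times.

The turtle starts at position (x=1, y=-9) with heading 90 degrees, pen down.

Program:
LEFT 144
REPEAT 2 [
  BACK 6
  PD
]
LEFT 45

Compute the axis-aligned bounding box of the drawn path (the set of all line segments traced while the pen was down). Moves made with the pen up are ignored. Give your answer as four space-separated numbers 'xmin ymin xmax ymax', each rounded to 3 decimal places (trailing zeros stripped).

Executing turtle program step by step:
Start: pos=(1,-9), heading=90, pen down
LT 144: heading 90 -> 234
REPEAT 2 [
  -- iteration 1/2 --
  BK 6: (1,-9) -> (4.527,-4.146) [heading=234, draw]
  PD: pen down
  -- iteration 2/2 --
  BK 6: (4.527,-4.146) -> (8.053,0.708) [heading=234, draw]
  PD: pen down
]
LT 45: heading 234 -> 279
Final: pos=(8.053,0.708), heading=279, 2 segment(s) drawn

Segment endpoints: x in {1, 4.527, 8.053}, y in {-9, -4.146, 0.708}
xmin=1, ymin=-9, xmax=8.053, ymax=0.708

Answer: 1 -9 8.053 0.708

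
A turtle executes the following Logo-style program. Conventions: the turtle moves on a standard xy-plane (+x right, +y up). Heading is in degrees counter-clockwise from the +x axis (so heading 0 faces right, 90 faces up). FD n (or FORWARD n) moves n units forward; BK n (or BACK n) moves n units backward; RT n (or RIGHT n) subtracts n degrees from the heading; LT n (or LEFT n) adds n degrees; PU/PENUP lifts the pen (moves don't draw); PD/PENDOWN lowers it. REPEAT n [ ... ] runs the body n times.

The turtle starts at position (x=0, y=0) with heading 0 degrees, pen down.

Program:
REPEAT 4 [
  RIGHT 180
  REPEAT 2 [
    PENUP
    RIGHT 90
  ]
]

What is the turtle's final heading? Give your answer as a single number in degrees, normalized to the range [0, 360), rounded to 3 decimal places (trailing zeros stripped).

Answer: 0

Derivation:
Executing turtle program step by step:
Start: pos=(0,0), heading=0, pen down
REPEAT 4 [
  -- iteration 1/4 --
  RT 180: heading 0 -> 180
  REPEAT 2 [
    -- iteration 1/2 --
    PU: pen up
    RT 90: heading 180 -> 90
    -- iteration 2/2 --
    PU: pen up
    RT 90: heading 90 -> 0
  ]
  -- iteration 2/4 --
  RT 180: heading 0 -> 180
  REPEAT 2 [
    -- iteration 1/2 --
    PU: pen up
    RT 90: heading 180 -> 90
    -- iteration 2/2 --
    PU: pen up
    RT 90: heading 90 -> 0
  ]
  -- iteration 3/4 --
  RT 180: heading 0 -> 180
  REPEAT 2 [
    -- iteration 1/2 --
    PU: pen up
    RT 90: heading 180 -> 90
    -- iteration 2/2 --
    PU: pen up
    RT 90: heading 90 -> 0
  ]
  -- iteration 4/4 --
  RT 180: heading 0 -> 180
  REPEAT 2 [
    -- iteration 1/2 --
    PU: pen up
    RT 90: heading 180 -> 90
    -- iteration 2/2 --
    PU: pen up
    RT 90: heading 90 -> 0
  ]
]
Final: pos=(0,0), heading=0, 0 segment(s) drawn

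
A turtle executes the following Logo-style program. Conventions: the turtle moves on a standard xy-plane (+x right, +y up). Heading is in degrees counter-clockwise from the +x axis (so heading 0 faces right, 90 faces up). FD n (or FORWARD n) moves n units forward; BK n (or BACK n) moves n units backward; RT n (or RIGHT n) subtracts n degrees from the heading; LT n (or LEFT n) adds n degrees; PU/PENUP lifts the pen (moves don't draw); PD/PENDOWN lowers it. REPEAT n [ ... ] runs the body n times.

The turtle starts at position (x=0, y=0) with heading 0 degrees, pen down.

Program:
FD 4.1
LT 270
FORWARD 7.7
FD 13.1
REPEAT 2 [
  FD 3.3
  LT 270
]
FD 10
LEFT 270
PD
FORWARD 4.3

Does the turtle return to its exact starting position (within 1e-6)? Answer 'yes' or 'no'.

Answer: no

Derivation:
Executing turtle program step by step:
Start: pos=(0,0), heading=0, pen down
FD 4.1: (0,0) -> (4.1,0) [heading=0, draw]
LT 270: heading 0 -> 270
FD 7.7: (4.1,0) -> (4.1,-7.7) [heading=270, draw]
FD 13.1: (4.1,-7.7) -> (4.1,-20.8) [heading=270, draw]
REPEAT 2 [
  -- iteration 1/2 --
  FD 3.3: (4.1,-20.8) -> (4.1,-24.1) [heading=270, draw]
  LT 270: heading 270 -> 180
  -- iteration 2/2 --
  FD 3.3: (4.1,-24.1) -> (0.8,-24.1) [heading=180, draw]
  LT 270: heading 180 -> 90
]
FD 10: (0.8,-24.1) -> (0.8,-14.1) [heading=90, draw]
LT 270: heading 90 -> 0
PD: pen down
FD 4.3: (0.8,-14.1) -> (5.1,-14.1) [heading=0, draw]
Final: pos=(5.1,-14.1), heading=0, 7 segment(s) drawn

Start position: (0, 0)
Final position: (5.1, -14.1)
Distance = 14.994; >= 1e-6 -> NOT closed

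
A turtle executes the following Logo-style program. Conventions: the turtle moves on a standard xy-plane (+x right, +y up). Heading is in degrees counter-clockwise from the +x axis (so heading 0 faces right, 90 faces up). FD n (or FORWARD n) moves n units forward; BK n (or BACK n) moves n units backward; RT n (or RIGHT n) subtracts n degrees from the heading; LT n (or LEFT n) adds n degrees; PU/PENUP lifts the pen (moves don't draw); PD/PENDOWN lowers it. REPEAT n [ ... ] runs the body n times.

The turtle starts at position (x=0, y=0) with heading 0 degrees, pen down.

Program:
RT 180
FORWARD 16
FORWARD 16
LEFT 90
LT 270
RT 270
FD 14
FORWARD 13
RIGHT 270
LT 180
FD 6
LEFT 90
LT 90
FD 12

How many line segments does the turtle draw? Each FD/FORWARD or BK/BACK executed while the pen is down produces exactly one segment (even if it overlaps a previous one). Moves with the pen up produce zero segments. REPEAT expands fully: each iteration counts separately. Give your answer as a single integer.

Answer: 6

Derivation:
Executing turtle program step by step:
Start: pos=(0,0), heading=0, pen down
RT 180: heading 0 -> 180
FD 16: (0,0) -> (-16,0) [heading=180, draw]
FD 16: (-16,0) -> (-32,0) [heading=180, draw]
LT 90: heading 180 -> 270
LT 270: heading 270 -> 180
RT 270: heading 180 -> 270
FD 14: (-32,0) -> (-32,-14) [heading=270, draw]
FD 13: (-32,-14) -> (-32,-27) [heading=270, draw]
RT 270: heading 270 -> 0
LT 180: heading 0 -> 180
FD 6: (-32,-27) -> (-38,-27) [heading=180, draw]
LT 90: heading 180 -> 270
LT 90: heading 270 -> 0
FD 12: (-38,-27) -> (-26,-27) [heading=0, draw]
Final: pos=(-26,-27), heading=0, 6 segment(s) drawn
Segments drawn: 6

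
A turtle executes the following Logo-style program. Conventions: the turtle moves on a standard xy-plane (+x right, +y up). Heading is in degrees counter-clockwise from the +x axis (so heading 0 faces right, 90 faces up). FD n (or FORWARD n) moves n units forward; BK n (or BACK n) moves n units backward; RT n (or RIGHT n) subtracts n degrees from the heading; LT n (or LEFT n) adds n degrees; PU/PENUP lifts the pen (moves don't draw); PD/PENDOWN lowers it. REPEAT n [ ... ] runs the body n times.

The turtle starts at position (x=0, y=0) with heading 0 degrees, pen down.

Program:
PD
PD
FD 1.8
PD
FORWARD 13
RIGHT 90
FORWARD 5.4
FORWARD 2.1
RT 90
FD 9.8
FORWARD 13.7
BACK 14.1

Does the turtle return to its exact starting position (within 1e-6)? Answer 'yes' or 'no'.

Executing turtle program step by step:
Start: pos=(0,0), heading=0, pen down
PD: pen down
PD: pen down
FD 1.8: (0,0) -> (1.8,0) [heading=0, draw]
PD: pen down
FD 13: (1.8,0) -> (14.8,0) [heading=0, draw]
RT 90: heading 0 -> 270
FD 5.4: (14.8,0) -> (14.8,-5.4) [heading=270, draw]
FD 2.1: (14.8,-5.4) -> (14.8,-7.5) [heading=270, draw]
RT 90: heading 270 -> 180
FD 9.8: (14.8,-7.5) -> (5,-7.5) [heading=180, draw]
FD 13.7: (5,-7.5) -> (-8.7,-7.5) [heading=180, draw]
BK 14.1: (-8.7,-7.5) -> (5.4,-7.5) [heading=180, draw]
Final: pos=(5.4,-7.5), heading=180, 7 segment(s) drawn

Start position: (0, 0)
Final position: (5.4, -7.5)
Distance = 9.242; >= 1e-6 -> NOT closed

Answer: no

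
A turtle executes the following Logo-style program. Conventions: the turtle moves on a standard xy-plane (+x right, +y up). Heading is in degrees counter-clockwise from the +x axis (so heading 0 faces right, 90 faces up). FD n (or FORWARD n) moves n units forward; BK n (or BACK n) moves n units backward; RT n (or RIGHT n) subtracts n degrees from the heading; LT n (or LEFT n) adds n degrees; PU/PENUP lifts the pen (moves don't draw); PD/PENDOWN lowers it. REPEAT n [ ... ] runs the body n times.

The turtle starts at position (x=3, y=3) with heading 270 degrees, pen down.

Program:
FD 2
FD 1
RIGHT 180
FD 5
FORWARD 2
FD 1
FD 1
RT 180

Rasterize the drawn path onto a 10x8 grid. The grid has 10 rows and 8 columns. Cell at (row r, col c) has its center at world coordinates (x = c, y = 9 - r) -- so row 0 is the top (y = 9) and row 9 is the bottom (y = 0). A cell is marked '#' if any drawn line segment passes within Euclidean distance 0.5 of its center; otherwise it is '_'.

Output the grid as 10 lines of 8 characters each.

Segment 0: (3,3) -> (3,1)
Segment 1: (3,1) -> (3,0)
Segment 2: (3,0) -> (3,5)
Segment 3: (3,5) -> (3,7)
Segment 4: (3,7) -> (3,8)
Segment 5: (3,8) -> (3,9)

Answer: ___#____
___#____
___#____
___#____
___#____
___#____
___#____
___#____
___#____
___#____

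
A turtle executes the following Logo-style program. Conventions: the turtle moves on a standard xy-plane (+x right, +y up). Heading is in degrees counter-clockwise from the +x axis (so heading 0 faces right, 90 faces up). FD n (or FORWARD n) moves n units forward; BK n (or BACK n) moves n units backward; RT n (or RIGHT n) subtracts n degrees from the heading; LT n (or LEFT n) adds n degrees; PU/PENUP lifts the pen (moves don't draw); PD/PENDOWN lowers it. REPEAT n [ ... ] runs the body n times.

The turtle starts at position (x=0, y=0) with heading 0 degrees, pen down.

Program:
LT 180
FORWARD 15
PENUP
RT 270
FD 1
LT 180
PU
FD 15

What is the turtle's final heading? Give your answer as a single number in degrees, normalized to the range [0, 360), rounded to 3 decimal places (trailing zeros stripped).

Answer: 90

Derivation:
Executing turtle program step by step:
Start: pos=(0,0), heading=0, pen down
LT 180: heading 0 -> 180
FD 15: (0,0) -> (-15,0) [heading=180, draw]
PU: pen up
RT 270: heading 180 -> 270
FD 1: (-15,0) -> (-15,-1) [heading=270, move]
LT 180: heading 270 -> 90
PU: pen up
FD 15: (-15,-1) -> (-15,14) [heading=90, move]
Final: pos=(-15,14), heading=90, 1 segment(s) drawn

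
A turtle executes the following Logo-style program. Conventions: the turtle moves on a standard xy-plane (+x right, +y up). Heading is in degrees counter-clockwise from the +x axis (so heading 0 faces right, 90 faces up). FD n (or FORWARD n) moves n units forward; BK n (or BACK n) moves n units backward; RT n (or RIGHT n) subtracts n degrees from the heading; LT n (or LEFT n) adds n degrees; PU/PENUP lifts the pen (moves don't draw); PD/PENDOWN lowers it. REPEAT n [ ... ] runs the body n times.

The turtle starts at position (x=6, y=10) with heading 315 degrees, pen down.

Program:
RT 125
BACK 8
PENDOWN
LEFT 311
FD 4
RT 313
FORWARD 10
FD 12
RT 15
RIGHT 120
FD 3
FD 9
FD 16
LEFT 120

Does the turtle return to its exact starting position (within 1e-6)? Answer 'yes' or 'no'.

Executing turtle program step by step:
Start: pos=(6,10), heading=315, pen down
RT 125: heading 315 -> 190
BK 8: (6,10) -> (13.878,11.389) [heading=190, draw]
PD: pen down
LT 311: heading 190 -> 141
FD 4: (13.878,11.389) -> (10.77,13.906) [heading=141, draw]
RT 313: heading 141 -> 188
FD 10: (10.77,13.906) -> (0.867,12.515) [heading=188, draw]
FD 12: (0.867,12.515) -> (-11.016,10.845) [heading=188, draw]
RT 15: heading 188 -> 173
RT 120: heading 173 -> 53
FD 3: (-11.016,10.845) -> (-9.211,13.241) [heading=53, draw]
FD 9: (-9.211,13.241) -> (-3.794,20.428) [heading=53, draw]
FD 16: (-3.794,20.428) -> (5.835,33.206) [heading=53, draw]
LT 120: heading 53 -> 173
Final: pos=(5.835,33.206), heading=173, 7 segment(s) drawn

Start position: (6, 10)
Final position: (5.835, 33.206)
Distance = 23.207; >= 1e-6 -> NOT closed

Answer: no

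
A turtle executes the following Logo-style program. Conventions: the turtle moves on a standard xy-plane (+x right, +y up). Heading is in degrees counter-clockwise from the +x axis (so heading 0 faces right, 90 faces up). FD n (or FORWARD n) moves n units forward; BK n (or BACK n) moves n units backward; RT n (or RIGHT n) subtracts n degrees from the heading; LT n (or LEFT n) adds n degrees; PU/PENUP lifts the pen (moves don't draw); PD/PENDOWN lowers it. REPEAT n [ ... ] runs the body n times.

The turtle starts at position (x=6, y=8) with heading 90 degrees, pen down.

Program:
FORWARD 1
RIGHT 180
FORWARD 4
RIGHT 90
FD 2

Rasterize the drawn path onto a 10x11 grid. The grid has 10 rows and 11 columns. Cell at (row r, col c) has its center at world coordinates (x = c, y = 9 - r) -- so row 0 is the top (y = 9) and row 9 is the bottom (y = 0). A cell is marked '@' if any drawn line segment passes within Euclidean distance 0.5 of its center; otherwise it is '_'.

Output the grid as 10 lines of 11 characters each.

Answer: ______@____
______@____
______@____
______@____
____@@@____
___________
___________
___________
___________
___________

Derivation:
Segment 0: (6,8) -> (6,9)
Segment 1: (6,9) -> (6,5)
Segment 2: (6,5) -> (4,5)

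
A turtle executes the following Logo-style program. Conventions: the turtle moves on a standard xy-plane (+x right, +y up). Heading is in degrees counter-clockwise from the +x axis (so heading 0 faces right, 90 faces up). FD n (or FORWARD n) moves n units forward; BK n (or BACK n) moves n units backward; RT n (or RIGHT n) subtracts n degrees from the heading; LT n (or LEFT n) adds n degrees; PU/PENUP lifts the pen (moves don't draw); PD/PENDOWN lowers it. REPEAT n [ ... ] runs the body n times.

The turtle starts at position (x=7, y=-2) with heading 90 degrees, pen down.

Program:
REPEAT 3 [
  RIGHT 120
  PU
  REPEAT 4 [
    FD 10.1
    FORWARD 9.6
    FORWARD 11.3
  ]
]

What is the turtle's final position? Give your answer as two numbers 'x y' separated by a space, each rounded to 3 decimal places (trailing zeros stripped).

Answer: 7 -2

Derivation:
Executing turtle program step by step:
Start: pos=(7,-2), heading=90, pen down
REPEAT 3 [
  -- iteration 1/3 --
  RT 120: heading 90 -> 330
  PU: pen up
  REPEAT 4 [
    -- iteration 1/4 --
    FD 10.1: (7,-2) -> (15.747,-7.05) [heading=330, move]
    FD 9.6: (15.747,-7.05) -> (24.061,-11.85) [heading=330, move]
    FD 11.3: (24.061,-11.85) -> (33.847,-17.5) [heading=330, move]
    -- iteration 2/4 --
    FD 10.1: (33.847,-17.5) -> (42.594,-22.55) [heading=330, move]
    FD 9.6: (42.594,-22.55) -> (50.907,-27.35) [heading=330, move]
    FD 11.3: (50.907,-27.35) -> (60.694,-33) [heading=330, move]
    -- iteration 3/4 --
    FD 10.1: (60.694,-33) -> (69.44,-38.05) [heading=330, move]
    FD 9.6: (69.44,-38.05) -> (77.754,-42.85) [heading=330, move]
    FD 11.3: (77.754,-42.85) -> (87.54,-48.5) [heading=330, move]
    -- iteration 4/4 --
    FD 10.1: (87.54,-48.5) -> (96.287,-53.55) [heading=330, move]
    FD 9.6: (96.287,-53.55) -> (104.601,-58.35) [heading=330, move]
    FD 11.3: (104.601,-58.35) -> (114.387,-64) [heading=330, move]
  ]
  -- iteration 2/3 --
  RT 120: heading 330 -> 210
  PU: pen up
  REPEAT 4 [
    -- iteration 1/4 --
    FD 10.1: (114.387,-64) -> (105.64,-69.05) [heading=210, move]
    FD 9.6: (105.64,-69.05) -> (97.326,-73.85) [heading=210, move]
    FD 11.3: (97.326,-73.85) -> (87.54,-79.5) [heading=210, move]
    -- iteration 2/4 --
    FD 10.1: (87.54,-79.5) -> (78.794,-84.55) [heading=210, move]
    FD 9.6: (78.794,-84.55) -> (70.48,-89.35) [heading=210, move]
    FD 11.3: (70.48,-89.35) -> (60.694,-95) [heading=210, move]
    -- iteration 3/4 --
    FD 10.1: (60.694,-95) -> (51.947,-100.05) [heading=210, move]
    FD 9.6: (51.947,-100.05) -> (43.633,-104.85) [heading=210, move]
    FD 11.3: (43.633,-104.85) -> (33.847,-110.5) [heading=210, move]
    -- iteration 4/4 --
    FD 10.1: (33.847,-110.5) -> (25.1,-115.55) [heading=210, move]
    FD 9.6: (25.1,-115.55) -> (16.786,-120.35) [heading=210, move]
    FD 11.3: (16.786,-120.35) -> (7,-126) [heading=210, move]
  ]
  -- iteration 3/3 --
  RT 120: heading 210 -> 90
  PU: pen up
  REPEAT 4 [
    -- iteration 1/4 --
    FD 10.1: (7,-126) -> (7,-115.9) [heading=90, move]
    FD 9.6: (7,-115.9) -> (7,-106.3) [heading=90, move]
    FD 11.3: (7,-106.3) -> (7,-95) [heading=90, move]
    -- iteration 2/4 --
    FD 10.1: (7,-95) -> (7,-84.9) [heading=90, move]
    FD 9.6: (7,-84.9) -> (7,-75.3) [heading=90, move]
    FD 11.3: (7,-75.3) -> (7,-64) [heading=90, move]
    -- iteration 3/4 --
    FD 10.1: (7,-64) -> (7,-53.9) [heading=90, move]
    FD 9.6: (7,-53.9) -> (7,-44.3) [heading=90, move]
    FD 11.3: (7,-44.3) -> (7,-33) [heading=90, move]
    -- iteration 4/4 --
    FD 10.1: (7,-33) -> (7,-22.9) [heading=90, move]
    FD 9.6: (7,-22.9) -> (7,-13.3) [heading=90, move]
    FD 11.3: (7,-13.3) -> (7,-2) [heading=90, move]
  ]
]
Final: pos=(7,-2), heading=90, 0 segment(s) drawn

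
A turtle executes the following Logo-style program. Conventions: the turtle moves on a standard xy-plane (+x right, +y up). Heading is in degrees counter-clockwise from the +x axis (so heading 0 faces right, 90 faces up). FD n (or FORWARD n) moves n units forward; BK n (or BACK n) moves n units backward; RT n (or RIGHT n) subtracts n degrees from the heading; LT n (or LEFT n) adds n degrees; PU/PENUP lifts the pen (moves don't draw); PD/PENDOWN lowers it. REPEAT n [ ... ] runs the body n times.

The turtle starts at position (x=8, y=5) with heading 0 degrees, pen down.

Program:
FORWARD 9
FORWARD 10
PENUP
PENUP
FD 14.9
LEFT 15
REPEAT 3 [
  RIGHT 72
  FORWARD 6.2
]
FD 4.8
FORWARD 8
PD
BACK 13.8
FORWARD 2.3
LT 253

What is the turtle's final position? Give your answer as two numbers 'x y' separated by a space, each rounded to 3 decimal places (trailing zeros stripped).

Answer: 34.373 -2.33

Derivation:
Executing turtle program step by step:
Start: pos=(8,5), heading=0, pen down
FD 9: (8,5) -> (17,5) [heading=0, draw]
FD 10: (17,5) -> (27,5) [heading=0, draw]
PU: pen up
PU: pen up
FD 14.9: (27,5) -> (41.9,5) [heading=0, move]
LT 15: heading 0 -> 15
REPEAT 3 [
  -- iteration 1/3 --
  RT 72: heading 15 -> 303
  FD 6.2: (41.9,5) -> (45.277,-0.2) [heading=303, move]
  -- iteration 2/3 --
  RT 72: heading 303 -> 231
  FD 6.2: (45.277,-0.2) -> (41.375,-5.018) [heading=231, move]
  -- iteration 3/3 --
  RT 72: heading 231 -> 159
  FD 6.2: (41.375,-5.018) -> (35.587,-2.796) [heading=159, move]
]
FD 4.8: (35.587,-2.796) -> (31.106,-1.076) [heading=159, move]
FD 8: (31.106,-1.076) -> (23.637,1.791) [heading=159, move]
PD: pen down
BK 13.8: (23.637,1.791) -> (36.52,-3.155) [heading=159, draw]
FD 2.3: (36.52,-3.155) -> (34.373,-2.33) [heading=159, draw]
LT 253: heading 159 -> 52
Final: pos=(34.373,-2.33), heading=52, 4 segment(s) drawn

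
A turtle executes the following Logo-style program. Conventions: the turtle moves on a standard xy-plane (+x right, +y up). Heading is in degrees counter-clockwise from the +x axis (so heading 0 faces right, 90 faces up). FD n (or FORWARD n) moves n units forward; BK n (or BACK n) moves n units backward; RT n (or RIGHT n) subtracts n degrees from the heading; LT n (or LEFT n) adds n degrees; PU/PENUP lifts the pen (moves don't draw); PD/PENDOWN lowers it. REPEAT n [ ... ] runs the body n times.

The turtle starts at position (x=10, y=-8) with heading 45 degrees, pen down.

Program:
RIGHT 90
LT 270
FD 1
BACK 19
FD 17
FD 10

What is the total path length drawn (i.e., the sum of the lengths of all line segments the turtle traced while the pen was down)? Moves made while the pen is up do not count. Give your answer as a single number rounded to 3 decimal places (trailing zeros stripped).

Answer: 47

Derivation:
Executing turtle program step by step:
Start: pos=(10,-8), heading=45, pen down
RT 90: heading 45 -> 315
LT 270: heading 315 -> 225
FD 1: (10,-8) -> (9.293,-8.707) [heading=225, draw]
BK 19: (9.293,-8.707) -> (22.728,4.728) [heading=225, draw]
FD 17: (22.728,4.728) -> (10.707,-7.293) [heading=225, draw]
FD 10: (10.707,-7.293) -> (3.636,-14.364) [heading=225, draw]
Final: pos=(3.636,-14.364), heading=225, 4 segment(s) drawn

Segment lengths:
  seg 1: (10,-8) -> (9.293,-8.707), length = 1
  seg 2: (9.293,-8.707) -> (22.728,4.728), length = 19
  seg 3: (22.728,4.728) -> (10.707,-7.293), length = 17
  seg 4: (10.707,-7.293) -> (3.636,-14.364), length = 10
Total = 47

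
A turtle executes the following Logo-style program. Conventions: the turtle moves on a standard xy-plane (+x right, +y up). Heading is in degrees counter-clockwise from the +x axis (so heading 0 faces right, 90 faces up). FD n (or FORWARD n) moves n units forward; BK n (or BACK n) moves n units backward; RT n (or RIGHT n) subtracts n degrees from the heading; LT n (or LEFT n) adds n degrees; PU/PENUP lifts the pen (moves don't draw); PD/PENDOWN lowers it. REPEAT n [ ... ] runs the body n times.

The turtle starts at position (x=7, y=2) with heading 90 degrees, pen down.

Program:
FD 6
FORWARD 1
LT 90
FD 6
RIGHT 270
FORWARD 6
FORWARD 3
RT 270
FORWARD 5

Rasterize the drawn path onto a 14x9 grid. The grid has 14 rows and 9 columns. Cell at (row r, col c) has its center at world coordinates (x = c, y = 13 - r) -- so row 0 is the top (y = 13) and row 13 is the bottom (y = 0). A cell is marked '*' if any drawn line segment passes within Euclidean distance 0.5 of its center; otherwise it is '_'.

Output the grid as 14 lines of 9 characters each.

Segment 0: (7,2) -> (7,8)
Segment 1: (7,8) -> (7,9)
Segment 2: (7,9) -> (1,9)
Segment 3: (1,9) -> (1,3)
Segment 4: (1,3) -> (1,0)
Segment 5: (1,0) -> (6,0)

Answer: _________
_________
_________
_________
_*******_
_*_____*_
_*_____*_
_*_____*_
_*_____*_
_*_____*_
_*_____*_
_*_____*_
_*_______
_******__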